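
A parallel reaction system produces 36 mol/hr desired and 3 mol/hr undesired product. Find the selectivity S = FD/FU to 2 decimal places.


S = desired product rate / undesired product rate
S = 36 / 3
S = 12.00


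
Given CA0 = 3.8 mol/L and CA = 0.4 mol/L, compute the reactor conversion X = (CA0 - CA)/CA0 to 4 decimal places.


X = (CA0 - CA) / CA0
X = (3.8 - 0.4) / 3.8
X = 3.4 / 3.8
X = 0.8947


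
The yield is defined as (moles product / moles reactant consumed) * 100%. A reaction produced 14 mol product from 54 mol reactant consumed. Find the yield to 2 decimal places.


Yield = (moles product / moles consumed) * 100%
Yield = (14 / 54) * 100
Yield = 0.2593 * 100
Yield = 25.93%


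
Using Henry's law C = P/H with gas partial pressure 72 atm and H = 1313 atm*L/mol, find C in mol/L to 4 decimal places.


C = P / H
C = 72 / 1313
C = 0.0548 mol/L


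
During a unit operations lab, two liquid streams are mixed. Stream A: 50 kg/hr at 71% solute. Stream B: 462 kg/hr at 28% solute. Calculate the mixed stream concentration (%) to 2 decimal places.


Mass balance on solute: F1*x1 + F2*x2 = F3*x3
F3 = F1 + F2 = 50 + 462 = 512 kg/hr
x3 = (F1*x1 + F2*x2)/F3
x3 = (50*0.71 + 462*0.28) / 512
x3 = 32.20%


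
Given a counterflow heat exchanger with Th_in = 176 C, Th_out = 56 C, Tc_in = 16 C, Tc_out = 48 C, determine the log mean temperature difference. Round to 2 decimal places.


dT1 = Th_in - Tc_out = 176 - 48 = 128
dT2 = Th_out - Tc_in = 56 - 16 = 40
LMTD = (dT1 - dT2) / ln(dT1/dT2)
LMTD = (128 - 40) / ln(128/40)
LMTD = 75.66 K


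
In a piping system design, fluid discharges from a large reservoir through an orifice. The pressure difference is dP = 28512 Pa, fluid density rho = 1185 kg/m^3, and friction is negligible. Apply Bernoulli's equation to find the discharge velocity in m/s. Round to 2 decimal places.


v = sqrt(2*dP/rho)
v = sqrt(2*28512/1185)
v = sqrt(48.121519)
v = 6.94 m/s


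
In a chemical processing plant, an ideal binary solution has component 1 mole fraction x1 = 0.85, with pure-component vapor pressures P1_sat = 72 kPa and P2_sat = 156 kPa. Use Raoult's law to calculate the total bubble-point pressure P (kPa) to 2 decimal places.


P = x1*P1_sat + x2*P2_sat
x2 = 1 - x1 = 1 - 0.85 = 0.15
P = 0.85*72 + 0.15*156
P = 61.2 + 23.4
P = 84.60 kPa


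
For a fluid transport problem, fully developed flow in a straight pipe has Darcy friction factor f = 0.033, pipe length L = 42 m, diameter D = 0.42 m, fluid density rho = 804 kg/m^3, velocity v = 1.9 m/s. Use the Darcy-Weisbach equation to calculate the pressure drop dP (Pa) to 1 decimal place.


dP = f * (L/D) * (rho*v^2/2)
dP = 0.033 * (42/0.42) * (804*1.9^2/2)
L/D = 100.0
rho*v^2/2 = 804*3.61/2 = 1451.22
dP = 0.033 * 100.0 * 1451.22
dP = 4789.0 Pa


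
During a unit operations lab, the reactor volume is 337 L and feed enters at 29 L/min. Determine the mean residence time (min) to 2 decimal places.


tau = V / v0
tau = 337 / 29
tau = 11.62 min


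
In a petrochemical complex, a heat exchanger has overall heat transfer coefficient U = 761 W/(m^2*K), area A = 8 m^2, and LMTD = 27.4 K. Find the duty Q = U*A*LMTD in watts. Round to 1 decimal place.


Q = U * A * LMTD
Q = 761 * 8 * 27.4
Q = 166811.2 W


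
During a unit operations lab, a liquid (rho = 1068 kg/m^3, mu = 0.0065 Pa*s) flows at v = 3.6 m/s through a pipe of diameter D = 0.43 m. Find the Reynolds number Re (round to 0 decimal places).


Re = rho * v * D / mu
Re = 1068 * 3.6 * 0.43 / 0.0065
Re = 1653.264 / 0.0065
Re = 254348


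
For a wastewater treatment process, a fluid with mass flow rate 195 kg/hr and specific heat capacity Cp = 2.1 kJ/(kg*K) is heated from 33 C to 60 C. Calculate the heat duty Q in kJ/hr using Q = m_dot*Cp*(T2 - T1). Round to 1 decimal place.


Q = m_dot * Cp * (T2 - T1)
Q = 195 * 2.1 * (60 - 33)
Q = 195 * 2.1 * 27
Q = 11056.5 kJ/hr


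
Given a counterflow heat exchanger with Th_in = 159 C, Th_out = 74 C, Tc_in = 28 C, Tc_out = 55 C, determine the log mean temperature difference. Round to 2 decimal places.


dT1 = Th_in - Tc_out = 159 - 55 = 104
dT2 = Th_out - Tc_in = 74 - 28 = 46
LMTD = (dT1 - dT2) / ln(dT1/dT2)
LMTD = (104 - 46) / ln(104/46)
LMTD = 71.10 K


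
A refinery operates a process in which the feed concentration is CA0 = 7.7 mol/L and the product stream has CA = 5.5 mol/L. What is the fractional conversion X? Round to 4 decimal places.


X = (CA0 - CA) / CA0
X = (7.7 - 5.5) / 7.7
X = 2.2 / 7.7
X = 0.2857


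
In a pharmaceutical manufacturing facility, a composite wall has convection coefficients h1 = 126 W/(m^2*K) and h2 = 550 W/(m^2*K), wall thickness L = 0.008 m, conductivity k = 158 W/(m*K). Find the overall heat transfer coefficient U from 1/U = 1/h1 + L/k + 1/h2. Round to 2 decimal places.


1/U = 1/h1 + L/k + 1/h2
1/U = 1/126 + 0.008/158 + 1/550
1/U = 0.0079365079 + 5.06329e-05 + 0.0018181818
1/U = 0.0098053226
U = 101.99 W/(m^2*K)


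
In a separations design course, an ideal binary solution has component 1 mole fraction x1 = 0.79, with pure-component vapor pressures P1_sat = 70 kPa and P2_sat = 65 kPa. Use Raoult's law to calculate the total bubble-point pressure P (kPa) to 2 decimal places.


P = x1*P1_sat + x2*P2_sat
x2 = 1 - x1 = 1 - 0.79 = 0.21
P = 0.79*70 + 0.21*65
P = 55.3 + 13.65
P = 68.95 kPa


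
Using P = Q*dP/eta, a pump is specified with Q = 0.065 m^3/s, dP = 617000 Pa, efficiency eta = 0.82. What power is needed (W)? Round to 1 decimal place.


P = Q * dP / eta
P = 0.065 * 617000 / 0.82
P = 40105.0 / 0.82
P = 48908.5 W


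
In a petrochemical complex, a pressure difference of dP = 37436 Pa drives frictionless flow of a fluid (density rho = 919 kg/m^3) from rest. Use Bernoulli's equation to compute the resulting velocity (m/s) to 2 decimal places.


v = sqrt(2*dP/rho)
v = sqrt(2*37436/919)
v = sqrt(81.471164)
v = 9.03 m/s


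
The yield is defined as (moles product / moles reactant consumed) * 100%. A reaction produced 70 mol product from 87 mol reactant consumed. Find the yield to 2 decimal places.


Yield = (moles product / moles consumed) * 100%
Yield = (70 / 87) * 100
Yield = 0.8046 * 100
Yield = 80.46%


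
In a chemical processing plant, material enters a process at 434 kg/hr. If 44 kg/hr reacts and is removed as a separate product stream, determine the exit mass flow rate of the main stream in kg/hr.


Steady-state mass balance on the main outlet: F_out = F_in - F_removed
F_out = 434 - 44
F_out = 390 kg/hr


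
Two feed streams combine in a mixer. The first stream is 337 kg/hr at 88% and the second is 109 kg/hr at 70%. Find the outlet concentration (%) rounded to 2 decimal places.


Mass balance on solute: F1*x1 + F2*x2 = F3*x3
F3 = F1 + F2 = 337 + 109 = 446 kg/hr
x3 = (F1*x1 + F2*x2)/F3
x3 = (337*0.88 + 109*0.7) / 446
x3 = 83.60%


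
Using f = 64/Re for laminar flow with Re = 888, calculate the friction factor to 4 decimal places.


f = 64 / Re
f = 64 / 888
f = 0.0721


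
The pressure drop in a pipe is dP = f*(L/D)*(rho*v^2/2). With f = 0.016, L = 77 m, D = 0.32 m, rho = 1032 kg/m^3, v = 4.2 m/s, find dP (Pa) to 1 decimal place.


dP = f * (L/D) * (rho*v^2/2)
dP = 0.016 * (77/0.32) * (1032*4.2^2/2)
L/D = 240.625
rho*v^2/2 = 1032*17.64/2 = 9102.24
dP = 0.016 * 240.625 * 9102.24
dP = 35043.6 Pa


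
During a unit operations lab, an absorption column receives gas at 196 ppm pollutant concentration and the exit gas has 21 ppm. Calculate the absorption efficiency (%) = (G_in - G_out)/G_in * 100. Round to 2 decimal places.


Efficiency = (G_in - G_out) / G_in * 100%
Efficiency = (196 - 21) / 196 * 100
Efficiency = 175 / 196 * 100
Efficiency = 89.29%


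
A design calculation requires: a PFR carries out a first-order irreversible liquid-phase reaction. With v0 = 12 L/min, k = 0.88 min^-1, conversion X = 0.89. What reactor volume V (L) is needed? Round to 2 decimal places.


V = (v0/k) * ln(1/(1-X))
V = (12/0.88) * ln(1/(1-0.89))
V = 13.636364 * ln(9.090909)
V = 13.636364 * 2.207275
V = 30.10 L


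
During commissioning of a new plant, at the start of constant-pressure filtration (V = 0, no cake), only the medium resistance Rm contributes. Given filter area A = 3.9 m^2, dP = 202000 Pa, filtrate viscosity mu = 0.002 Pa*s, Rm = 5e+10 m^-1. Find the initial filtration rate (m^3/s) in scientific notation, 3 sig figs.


rate = A * dP / (mu * Rm)
rate = 3.9 * 202000 / (0.002 * 5e+10)
rate = 787800.0 / 1.000e+08
rate = 7.88e-03 m^3/s


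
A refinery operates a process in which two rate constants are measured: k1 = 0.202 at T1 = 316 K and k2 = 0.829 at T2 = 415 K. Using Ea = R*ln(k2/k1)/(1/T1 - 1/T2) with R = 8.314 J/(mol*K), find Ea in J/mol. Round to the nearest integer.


Ea = R * ln(k2/k1) / (1/T1 - 1/T2)
ln(k2/k1) = ln(0.829/0.202) = 1.4119525
1/T1 - 1/T2 = 1/316 - 1/415 = 0.000754918408
Ea = 8.314 * 1.4119525 / 0.000754918408
Ea = 15550 J/mol


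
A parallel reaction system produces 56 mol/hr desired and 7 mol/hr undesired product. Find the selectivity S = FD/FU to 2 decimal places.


S = desired product rate / undesired product rate
S = 56 / 7
S = 8.00


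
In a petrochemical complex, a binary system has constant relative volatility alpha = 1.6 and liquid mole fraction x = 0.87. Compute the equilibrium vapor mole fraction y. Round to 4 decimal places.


y = alpha*x / (1 + (alpha-1)*x)
y = 1.6*0.87 / (1 + (1.6-1)*0.87)
y = 1.392 / (1 + 0.522)
y = 1.392 / 1.522
y = 0.9146


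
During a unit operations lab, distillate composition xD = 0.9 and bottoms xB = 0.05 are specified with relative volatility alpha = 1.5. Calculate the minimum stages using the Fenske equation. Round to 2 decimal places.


N_min = ln((xD*(1-xB))/(xB*(1-xD))) / ln(alpha)
Numerator inside ln: 0.855 / 0.005 = 171.0
ln(171.0) = 5.141664
ln(alpha) = ln(1.5) = 0.405465
N_min = 5.141664 / 0.405465 = 12.68


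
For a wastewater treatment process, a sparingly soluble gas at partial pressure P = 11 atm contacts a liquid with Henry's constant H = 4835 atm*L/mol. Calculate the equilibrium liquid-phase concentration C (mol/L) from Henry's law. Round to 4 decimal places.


C = P / H
C = 11 / 4835
C = 0.0023 mol/L


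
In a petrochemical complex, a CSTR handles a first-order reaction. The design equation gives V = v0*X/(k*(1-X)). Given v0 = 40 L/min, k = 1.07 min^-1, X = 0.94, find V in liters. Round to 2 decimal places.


V = v0 * X / (k * (1 - X))
V = 40 * 0.94 / (1.07 * (1 - 0.94))
V = 37.6 / (1.07 * 0.06)
V = 37.6 / 0.0642
V = 585.67 L


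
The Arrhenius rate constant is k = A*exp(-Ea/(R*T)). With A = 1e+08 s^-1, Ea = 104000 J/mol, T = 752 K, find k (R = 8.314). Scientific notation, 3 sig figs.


k = A * exp(-Ea/(R*T))
k = 1e+08 * exp(-104000 / (8.314 * 752))
k = 1e+08 * exp(-16.634336)
k = 5.97e+00


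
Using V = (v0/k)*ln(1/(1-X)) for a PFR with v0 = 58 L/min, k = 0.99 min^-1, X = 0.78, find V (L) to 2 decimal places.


V = (v0/k) * ln(1/(1-X))
V = (58/0.99) * ln(1/(1-0.78))
V = 58.585859 * ln(4.545455)
V = 58.585859 * 1.514128
V = 88.71 L


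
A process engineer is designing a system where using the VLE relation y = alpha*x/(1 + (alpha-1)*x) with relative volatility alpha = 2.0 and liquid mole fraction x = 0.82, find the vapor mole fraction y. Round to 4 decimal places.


y = alpha*x / (1 + (alpha-1)*x)
y = 2.0*0.82 / (1 + (2.0-1)*0.82)
y = 1.64 / (1 + 0.82)
y = 1.64 / 1.82
y = 0.9011


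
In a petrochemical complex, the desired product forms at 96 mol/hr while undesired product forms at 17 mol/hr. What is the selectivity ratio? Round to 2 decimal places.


S = desired product rate / undesired product rate
S = 96 / 17
S = 5.65


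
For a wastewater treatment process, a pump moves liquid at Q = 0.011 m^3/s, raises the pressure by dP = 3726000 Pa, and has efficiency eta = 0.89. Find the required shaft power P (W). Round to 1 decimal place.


P = Q * dP / eta
P = 0.011 * 3726000 / 0.89
P = 40986.0 / 0.89
P = 46051.7 W


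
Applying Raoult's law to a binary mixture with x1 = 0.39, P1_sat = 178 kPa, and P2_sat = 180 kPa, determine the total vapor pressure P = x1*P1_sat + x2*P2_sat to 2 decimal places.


P = x1*P1_sat + x2*P2_sat
x2 = 1 - x1 = 1 - 0.39 = 0.61
P = 0.39*178 + 0.61*180
P = 69.42 + 109.8
P = 179.22 kPa


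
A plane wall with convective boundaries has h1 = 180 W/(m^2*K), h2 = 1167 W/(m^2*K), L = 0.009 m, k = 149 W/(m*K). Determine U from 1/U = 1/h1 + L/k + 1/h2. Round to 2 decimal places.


1/U = 1/h1 + L/k + 1/h2
1/U = 1/180 + 0.009/149 + 1/1167
1/U = 0.0055555556 + 6.04027e-05 + 0.000856898
1/U = 0.0064728563
U = 154.49 W/(m^2*K)


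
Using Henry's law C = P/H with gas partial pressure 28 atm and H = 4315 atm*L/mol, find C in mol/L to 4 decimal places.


C = P / H
C = 28 / 4315
C = 0.0065 mol/L


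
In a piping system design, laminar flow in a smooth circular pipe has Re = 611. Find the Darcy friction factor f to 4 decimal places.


f = 64 / Re
f = 64 / 611
f = 0.1047


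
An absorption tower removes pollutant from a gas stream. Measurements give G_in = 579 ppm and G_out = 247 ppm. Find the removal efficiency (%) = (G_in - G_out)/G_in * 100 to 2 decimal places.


Efficiency = (G_in - G_out) / G_in * 100%
Efficiency = (579 - 247) / 579 * 100
Efficiency = 332 / 579 * 100
Efficiency = 57.34%


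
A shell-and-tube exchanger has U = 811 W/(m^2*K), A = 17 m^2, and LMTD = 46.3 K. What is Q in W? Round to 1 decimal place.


Q = U * A * LMTD
Q = 811 * 17 * 46.3
Q = 638338.1 W


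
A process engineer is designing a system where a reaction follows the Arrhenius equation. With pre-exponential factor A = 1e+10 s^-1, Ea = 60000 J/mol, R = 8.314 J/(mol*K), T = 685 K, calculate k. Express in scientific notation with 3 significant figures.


k = A * exp(-Ea/(R*T))
k = 1e+10 * exp(-60000 / (8.314 * 685))
k = 1e+10 * exp(-10.535391)
k = 2.66e+05


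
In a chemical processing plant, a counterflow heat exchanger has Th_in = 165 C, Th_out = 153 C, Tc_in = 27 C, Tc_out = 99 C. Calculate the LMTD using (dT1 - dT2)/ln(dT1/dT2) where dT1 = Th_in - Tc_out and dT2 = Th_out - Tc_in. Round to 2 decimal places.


dT1 = Th_in - Tc_out = 165 - 99 = 66
dT2 = Th_out - Tc_in = 153 - 27 = 126
LMTD = (dT1 - dT2) / ln(dT1/dT2)
LMTD = (66 - 126) / ln(66/126)
LMTD = 92.79 K


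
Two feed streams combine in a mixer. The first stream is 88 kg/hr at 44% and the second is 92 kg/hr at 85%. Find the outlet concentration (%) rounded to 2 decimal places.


Mass balance on solute: F1*x1 + F2*x2 = F3*x3
F3 = F1 + F2 = 88 + 92 = 180 kg/hr
x3 = (F1*x1 + F2*x2)/F3
x3 = (88*0.44 + 92*0.85) / 180
x3 = 64.96%


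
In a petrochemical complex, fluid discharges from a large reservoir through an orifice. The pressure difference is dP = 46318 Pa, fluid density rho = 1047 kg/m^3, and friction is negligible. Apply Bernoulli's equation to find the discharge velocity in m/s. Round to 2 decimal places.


v = sqrt(2*dP/rho)
v = sqrt(2*46318/1047)
v = sqrt(88.477555)
v = 9.41 m/s


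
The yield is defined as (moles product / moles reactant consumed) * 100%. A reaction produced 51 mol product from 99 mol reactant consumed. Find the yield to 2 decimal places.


Yield = (moles product / moles consumed) * 100%
Yield = (51 / 99) * 100
Yield = 0.5152 * 100
Yield = 51.52%


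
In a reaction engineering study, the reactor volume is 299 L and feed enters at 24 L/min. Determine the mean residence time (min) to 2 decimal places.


tau = V / v0
tau = 299 / 24
tau = 12.46 min


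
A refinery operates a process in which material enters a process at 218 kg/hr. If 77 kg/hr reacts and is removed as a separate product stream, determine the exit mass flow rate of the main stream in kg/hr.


Steady-state mass balance on the main outlet: F_out = F_in - F_removed
F_out = 218 - 77
F_out = 141 kg/hr


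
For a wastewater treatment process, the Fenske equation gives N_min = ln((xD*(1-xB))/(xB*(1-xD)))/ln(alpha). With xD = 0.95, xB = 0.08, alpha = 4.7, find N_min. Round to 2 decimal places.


N_min = ln((xD*(1-xB))/(xB*(1-xD))) / ln(alpha)
Numerator inside ln: 0.874 / 0.004 = 218.5
ln(218.5) = 5.386786
ln(alpha) = ln(4.7) = 1.547563
N_min = 5.386786 / 1.547563 = 3.48


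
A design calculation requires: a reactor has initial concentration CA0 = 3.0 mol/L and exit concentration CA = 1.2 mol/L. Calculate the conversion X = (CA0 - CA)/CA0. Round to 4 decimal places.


X = (CA0 - CA) / CA0
X = (3.0 - 1.2) / 3.0
X = 1.8 / 3.0
X = 0.6000


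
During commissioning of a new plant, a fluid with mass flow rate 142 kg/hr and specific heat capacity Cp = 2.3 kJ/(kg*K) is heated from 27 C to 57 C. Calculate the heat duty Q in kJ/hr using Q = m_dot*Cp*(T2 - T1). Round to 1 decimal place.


Q = m_dot * Cp * (T2 - T1)
Q = 142 * 2.3 * (57 - 27)
Q = 142 * 2.3 * 30
Q = 9798.0 kJ/hr


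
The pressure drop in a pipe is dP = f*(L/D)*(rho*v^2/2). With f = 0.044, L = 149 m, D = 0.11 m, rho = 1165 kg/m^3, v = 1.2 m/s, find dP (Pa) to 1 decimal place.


dP = f * (L/D) * (rho*v^2/2)
dP = 0.044 * (149/0.11) * (1165*1.2^2/2)
L/D = 1354.54545455
rho*v^2/2 = 1165*1.44/2 = 838.8
dP = 0.044 * 1354.54545455 * 838.8
dP = 49992.5 Pa


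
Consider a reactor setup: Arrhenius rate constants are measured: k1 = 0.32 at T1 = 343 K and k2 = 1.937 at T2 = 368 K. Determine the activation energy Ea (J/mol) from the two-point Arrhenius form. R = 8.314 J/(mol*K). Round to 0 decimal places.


Ea = R * ln(k2/k1) / (1/T1 - 1/T2)
ln(k2/k1) = ln(1.937/0.32) = 1.8005747
1/T1 - 1/T2 = 1/343 - 1/368 = 0.000198060591
Ea = 8.314 * 1.8005747 / 0.000198060591
Ea = 75583 J/mol


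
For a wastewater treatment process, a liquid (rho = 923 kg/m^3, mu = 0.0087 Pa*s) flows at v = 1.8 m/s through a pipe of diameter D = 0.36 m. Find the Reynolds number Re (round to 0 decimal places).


Re = rho * v * D / mu
Re = 923 * 1.8 * 0.36 / 0.0087
Re = 598.104 / 0.0087
Re = 68748


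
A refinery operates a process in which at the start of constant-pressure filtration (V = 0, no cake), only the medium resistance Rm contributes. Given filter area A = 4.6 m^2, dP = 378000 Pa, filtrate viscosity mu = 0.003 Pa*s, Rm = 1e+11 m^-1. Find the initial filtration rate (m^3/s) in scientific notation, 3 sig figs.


rate = A * dP / (mu * Rm)
rate = 4.6 * 378000 / (0.003 * 1e+11)
rate = 1738800.0 / 3.000e+08
rate = 5.80e-03 m^3/s


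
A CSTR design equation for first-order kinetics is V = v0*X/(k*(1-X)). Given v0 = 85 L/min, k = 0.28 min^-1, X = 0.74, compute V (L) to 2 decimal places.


V = v0 * X / (k * (1 - X))
V = 85 * 0.74 / (0.28 * (1 - 0.74))
V = 62.9 / (0.28 * 0.26)
V = 62.9 / 0.0728
V = 864.01 L


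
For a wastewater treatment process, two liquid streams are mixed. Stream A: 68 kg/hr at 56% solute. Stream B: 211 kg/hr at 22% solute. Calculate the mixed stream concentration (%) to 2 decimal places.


Mass balance on solute: F1*x1 + F2*x2 = F3*x3
F3 = F1 + F2 = 68 + 211 = 279 kg/hr
x3 = (F1*x1 + F2*x2)/F3
x3 = (68*0.56 + 211*0.22) / 279
x3 = 30.29%


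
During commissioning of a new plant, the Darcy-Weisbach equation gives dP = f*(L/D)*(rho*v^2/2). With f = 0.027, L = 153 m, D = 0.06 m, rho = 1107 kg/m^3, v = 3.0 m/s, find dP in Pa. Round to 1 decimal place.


dP = f * (L/D) * (rho*v^2/2)
dP = 0.027 * (153/0.06) * (1107*3.0^2/2)
L/D = 2550.0
rho*v^2/2 = 1107*9.0/2 = 4981.5
dP = 0.027 * 2550.0 * 4981.5
dP = 342976.3 Pa


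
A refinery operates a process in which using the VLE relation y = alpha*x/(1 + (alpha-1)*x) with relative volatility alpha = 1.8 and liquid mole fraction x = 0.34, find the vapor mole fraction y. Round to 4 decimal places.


y = alpha*x / (1 + (alpha-1)*x)
y = 1.8*0.34 / (1 + (1.8-1)*0.34)
y = 0.612 / (1 + 0.272)
y = 0.612 / 1.272
y = 0.4811


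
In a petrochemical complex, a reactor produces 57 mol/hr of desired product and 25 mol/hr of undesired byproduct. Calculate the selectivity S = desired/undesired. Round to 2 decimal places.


S = desired product rate / undesired product rate
S = 57 / 25
S = 2.28


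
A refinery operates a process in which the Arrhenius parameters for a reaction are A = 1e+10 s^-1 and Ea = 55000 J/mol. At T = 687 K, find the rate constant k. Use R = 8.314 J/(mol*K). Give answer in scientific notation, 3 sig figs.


k = A * exp(-Ea/(R*T))
k = 1e+10 * exp(-55000 / (8.314 * 687))
k = 1e+10 * exp(-9.629327)
k = 6.58e+05


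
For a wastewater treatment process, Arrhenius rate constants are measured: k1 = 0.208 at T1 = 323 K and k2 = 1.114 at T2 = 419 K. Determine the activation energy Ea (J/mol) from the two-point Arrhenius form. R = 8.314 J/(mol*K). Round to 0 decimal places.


Ea = R * ln(k2/k1) / (1/T1 - 1/T2)
ln(k2/k1) = ln(1.114/0.208) = 1.6781743
1/T1 - 1/T2 = 1/323 - 1/419 = 0.000709340387
Ea = 8.314 * 1.6781743 / 0.000709340387
Ea = 19669 J/mol


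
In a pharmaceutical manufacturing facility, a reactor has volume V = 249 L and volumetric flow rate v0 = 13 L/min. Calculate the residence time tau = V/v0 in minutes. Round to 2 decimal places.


tau = V / v0
tau = 249 / 13
tau = 19.15 min


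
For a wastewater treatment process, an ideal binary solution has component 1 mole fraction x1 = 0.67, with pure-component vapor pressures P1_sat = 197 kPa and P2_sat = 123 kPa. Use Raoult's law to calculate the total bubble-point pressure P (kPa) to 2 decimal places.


P = x1*P1_sat + x2*P2_sat
x2 = 1 - x1 = 1 - 0.67 = 0.33
P = 0.67*197 + 0.33*123
P = 131.99 + 40.59
P = 172.58 kPa


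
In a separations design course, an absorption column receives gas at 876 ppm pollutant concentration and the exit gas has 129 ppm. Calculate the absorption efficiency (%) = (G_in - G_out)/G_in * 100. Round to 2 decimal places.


Efficiency = (G_in - G_out) / G_in * 100%
Efficiency = (876 - 129) / 876 * 100
Efficiency = 747 / 876 * 100
Efficiency = 85.27%


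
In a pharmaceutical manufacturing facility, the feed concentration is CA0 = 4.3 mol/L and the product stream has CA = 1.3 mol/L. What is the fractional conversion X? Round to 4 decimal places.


X = (CA0 - CA) / CA0
X = (4.3 - 1.3) / 4.3
X = 3.0 / 4.3
X = 0.6977


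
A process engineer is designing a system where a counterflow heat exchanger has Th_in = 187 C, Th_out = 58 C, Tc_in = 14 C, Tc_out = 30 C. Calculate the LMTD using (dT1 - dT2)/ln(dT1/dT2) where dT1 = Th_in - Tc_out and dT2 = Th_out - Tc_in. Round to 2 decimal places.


dT1 = Th_in - Tc_out = 187 - 30 = 157
dT2 = Th_out - Tc_in = 58 - 14 = 44
LMTD = (dT1 - dT2) / ln(dT1/dT2)
LMTD = (157 - 44) / ln(157/44)
LMTD = 88.83 K


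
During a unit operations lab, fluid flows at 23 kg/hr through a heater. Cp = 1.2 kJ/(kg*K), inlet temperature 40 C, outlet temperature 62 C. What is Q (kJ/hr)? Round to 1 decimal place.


Q = m_dot * Cp * (T2 - T1)
Q = 23 * 1.2 * (62 - 40)
Q = 23 * 1.2 * 22
Q = 607.2 kJ/hr


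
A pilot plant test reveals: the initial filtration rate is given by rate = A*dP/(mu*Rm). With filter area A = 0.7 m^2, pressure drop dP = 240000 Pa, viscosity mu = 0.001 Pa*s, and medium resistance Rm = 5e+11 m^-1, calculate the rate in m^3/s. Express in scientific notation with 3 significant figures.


rate = A * dP / (mu * Rm)
rate = 0.7 * 240000 / (0.001 * 5e+11)
rate = 168000.0 / 5.000e+08
rate = 3.36e-04 m^3/s


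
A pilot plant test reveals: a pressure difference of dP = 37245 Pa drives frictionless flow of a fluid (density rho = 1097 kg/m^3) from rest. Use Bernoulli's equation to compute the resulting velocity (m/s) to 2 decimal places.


v = sqrt(2*dP/rho)
v = sqrt(2*37245/1097)
v = sqrt(67.903373)
v = 8.24 m/s


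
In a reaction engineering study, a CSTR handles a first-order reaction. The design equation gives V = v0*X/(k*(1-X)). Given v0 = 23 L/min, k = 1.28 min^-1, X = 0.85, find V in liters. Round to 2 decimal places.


V = v0 * X / (k * (1 - X))
V = 23 * 0.85 / (1.28 * (1 - 0.85))
V = 19.55 / (1.28 * 0.15)
V = 19.55 / 0.192
V = 101.82 L


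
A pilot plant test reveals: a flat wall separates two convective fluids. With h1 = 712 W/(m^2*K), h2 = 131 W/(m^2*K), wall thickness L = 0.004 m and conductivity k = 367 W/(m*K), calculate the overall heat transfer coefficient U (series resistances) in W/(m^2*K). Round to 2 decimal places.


1/U = 1/h1 + L/k + 1/h2
1/U = 1/712 + 0.004/367 + 1/131
1/U = 0.0014044944 + 1.08992e-05 + 0.0076335878
1/U = 0.0090489814
U = 110.51 W/(m^2*K)


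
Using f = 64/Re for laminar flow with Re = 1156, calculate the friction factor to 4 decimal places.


f = 64 / Re
f = 64 / 1156
f = 0.0554


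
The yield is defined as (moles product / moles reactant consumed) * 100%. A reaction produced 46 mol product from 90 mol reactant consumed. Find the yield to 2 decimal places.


Yield = (moles product / moles consumed) * 100%
Yield = (46 / 90) * 100
Yield = 0.5111 * 100
Yield = 51.11%


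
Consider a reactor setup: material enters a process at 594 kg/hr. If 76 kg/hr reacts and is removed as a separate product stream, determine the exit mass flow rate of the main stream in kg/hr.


Steady-state mass balance on the main outlet: F_out = F_in - F_removed
F_out = 594 - 76
F_out = 518 kg/hr


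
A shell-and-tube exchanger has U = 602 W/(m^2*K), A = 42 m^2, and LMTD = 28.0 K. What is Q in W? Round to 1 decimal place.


Q = U * A * LMTD
Q = 602 * 42 * 28.0
Q = 707952.0 W


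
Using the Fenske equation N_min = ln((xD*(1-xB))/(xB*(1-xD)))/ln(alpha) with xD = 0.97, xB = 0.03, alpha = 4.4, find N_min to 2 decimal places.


N_min = ln((xD*(1-xB))/(xB*(1-xD))) / ln(alpha)
Numerator inside ln: 0.9409 / 0.0009 = 1045.444444
ln(1045.444444) = 6.952197
ln(alpha) = ln(4.4) = 1.481605
N_min = 6.952197 / 1.481605 = 4.69


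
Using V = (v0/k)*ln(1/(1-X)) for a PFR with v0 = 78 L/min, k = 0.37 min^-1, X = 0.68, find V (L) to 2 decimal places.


V = (v0/k) * ln(1/(1-X))
V = (78/0.37) * ln(1/(1-0.68))
V = 210.810811 * ln(3.125)
V = 210.810811 * 1.139434
V = 240.21 L


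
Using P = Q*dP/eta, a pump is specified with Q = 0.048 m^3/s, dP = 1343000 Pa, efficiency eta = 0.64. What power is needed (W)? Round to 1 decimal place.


P = Q * dP / eta
P = 0.048 * 1343000 / 0.64
P = 64464.0 / 0.64
P = 100725.0 W


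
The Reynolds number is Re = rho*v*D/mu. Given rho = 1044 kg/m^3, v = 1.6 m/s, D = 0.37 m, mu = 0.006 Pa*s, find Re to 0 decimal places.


Re = rho * v * D / mu
Re = 1044 * 1.6 * 0.37 / 0.006
Re = 618.048 / 0.006
Re = 103008


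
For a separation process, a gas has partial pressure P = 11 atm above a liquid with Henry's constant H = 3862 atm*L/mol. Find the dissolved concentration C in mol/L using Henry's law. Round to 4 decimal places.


C = P / H
C = 11 / 3862
C = 0.0028 mol/L


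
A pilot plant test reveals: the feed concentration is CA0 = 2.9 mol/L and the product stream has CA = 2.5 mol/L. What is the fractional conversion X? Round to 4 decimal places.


X = (CA0 - CA) / CA0
X = (2.9 - 2.5) / 2.9
X = 0.4 / 2.9
X = 0.1379


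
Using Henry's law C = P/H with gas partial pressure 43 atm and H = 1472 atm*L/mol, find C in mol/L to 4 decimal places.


C = P / H
C = 43 / 1472
C = 0.0292 mol/L


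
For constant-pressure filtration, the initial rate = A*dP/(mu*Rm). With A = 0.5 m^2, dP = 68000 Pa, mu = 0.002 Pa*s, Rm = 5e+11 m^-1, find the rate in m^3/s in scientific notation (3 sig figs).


rate = A * dP / (mu * Rm)
rate = 0.5 * 68000 / (0.002 * 5e+11)
rate = 34000.0 / 1.000e+09
rate = 3.40e-05 m^3/s


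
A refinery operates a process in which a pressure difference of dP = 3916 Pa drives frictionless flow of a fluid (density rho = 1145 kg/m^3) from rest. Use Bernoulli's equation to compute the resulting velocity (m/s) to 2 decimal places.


v = sqrt(2*dP/rho)
v = sqrt(2*3916/1145)
v = sqrt(6.840175)
v = 2.62 m/s


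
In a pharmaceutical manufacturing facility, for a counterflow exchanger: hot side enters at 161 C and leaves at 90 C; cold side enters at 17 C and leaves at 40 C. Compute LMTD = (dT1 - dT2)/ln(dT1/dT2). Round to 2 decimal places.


dT1 = Th_in - Tc_out = 161 - 40 = 121
dT2 = Th_out - Tc_in = 90 - 17 = 73
LMTD = (dT1 - dT2) / ln(dT1/dT2)
LMTD = (121 - 73) / ln(121/73)
LMTD = 94.99 K


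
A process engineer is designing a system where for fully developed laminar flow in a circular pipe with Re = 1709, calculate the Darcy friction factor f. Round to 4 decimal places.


f = 64 / Re
f = 64 / 1709
f = 0.0374


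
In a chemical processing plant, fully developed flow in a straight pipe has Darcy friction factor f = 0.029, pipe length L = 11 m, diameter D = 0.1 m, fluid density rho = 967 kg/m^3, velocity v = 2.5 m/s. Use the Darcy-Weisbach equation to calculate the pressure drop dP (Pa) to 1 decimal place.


dP = f * (L/D) * (rho*v^2/2)
dP = 0.029 * (11/0.1) * (967*2.5^2/2)
L/D = 110.0
rho*v^2/2 = 967*6.25/2 = 3021.875
dP = 0.029 * 110.0 * 3021.875
dP = 9639.8 Pa


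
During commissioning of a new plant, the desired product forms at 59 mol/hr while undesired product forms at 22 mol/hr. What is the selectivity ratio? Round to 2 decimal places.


S = desired product rate / undesired product rate
S = 59 / 22
S = 2.68


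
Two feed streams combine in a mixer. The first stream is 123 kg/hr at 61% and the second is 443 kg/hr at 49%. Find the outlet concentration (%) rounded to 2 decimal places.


Mass balance on solute: F1*x1 + F2*x2 = F3*x3
F3 = F1 + F2 = 123 + 443 = 566 kg/hr
x3 = (F1*x1 + F2*x2)/F3
x3 = (123*0.61 + 443*0.49) / 566
x3 = 51.61%


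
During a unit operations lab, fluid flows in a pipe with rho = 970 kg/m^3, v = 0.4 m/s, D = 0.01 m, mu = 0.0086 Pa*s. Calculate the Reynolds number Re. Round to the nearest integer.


Re = rho * v * D / mu
Re = 970 * 0.4 * 0.01 / 0.0086
Re = 3.88 / 0.0086
Re = 451


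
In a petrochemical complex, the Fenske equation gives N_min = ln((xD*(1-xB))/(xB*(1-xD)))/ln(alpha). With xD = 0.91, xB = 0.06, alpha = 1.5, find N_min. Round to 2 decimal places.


N_min = ln((xD*(1-xB))/(xB*(1-xD))) / ln(alpha)
Numerator inside ln: 0.8554 / 0.0054 = 158.407407
ln(158.407407) = 5.06517
ln(alpha) = ln(1.5) = 0.405465
N_min = 5.06517 / 0.405465 = 12.49


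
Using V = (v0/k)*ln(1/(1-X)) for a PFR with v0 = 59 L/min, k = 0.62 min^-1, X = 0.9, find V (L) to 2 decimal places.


V = (v0/k) * ln(1/(1-X))
V = (59/0.62) * ln(1/(1-0.9))
V = 95.16129 * ln(10.0)
V = 95.16129 * 2.302585
V = 219.12 L


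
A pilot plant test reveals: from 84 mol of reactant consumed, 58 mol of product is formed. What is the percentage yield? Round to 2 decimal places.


Yield = (moles product / moles consumed) * 100%
Yield = (58 / 84) * 100
Yield = 0.6905 * 100
Yield = 69.05%


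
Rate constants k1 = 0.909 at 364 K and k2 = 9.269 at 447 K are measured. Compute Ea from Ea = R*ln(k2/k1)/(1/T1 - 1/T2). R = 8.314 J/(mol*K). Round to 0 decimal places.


Ea = R * ln(k2/k1) / (1/T1 - 1/T2)
ln(k2/k1) = ln(9.269/0.909) = 2.3220857
1/T1 - 1/T2 = 1/364 - 1/447 = 0.000510116282
Ea = 8.314 * 2.3220857 / 0.000510116282
Ea = 37846 J/mol


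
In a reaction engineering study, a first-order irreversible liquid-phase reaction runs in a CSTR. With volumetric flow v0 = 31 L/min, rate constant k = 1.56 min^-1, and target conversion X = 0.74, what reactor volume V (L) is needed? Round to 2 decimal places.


V = v0 * X / (k * (1 - X))
V = 31 * 0.74 / (1.56 * (1 - 0.74))
V = 22.94 / (1.56 * 0.26)
V = 22.94 / 0.4056
V = 56.56 L


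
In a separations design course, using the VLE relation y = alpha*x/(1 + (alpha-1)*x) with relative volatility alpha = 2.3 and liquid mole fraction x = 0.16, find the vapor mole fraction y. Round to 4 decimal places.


y = alpha*x / (1 + (alpha-1)*x)
y = 2.3*0.16 / (1 + (2.3-1)*0.16)
y = 0.368 / (1 + 0.208)
y = 0.368 / 1.208
y = 0.3046


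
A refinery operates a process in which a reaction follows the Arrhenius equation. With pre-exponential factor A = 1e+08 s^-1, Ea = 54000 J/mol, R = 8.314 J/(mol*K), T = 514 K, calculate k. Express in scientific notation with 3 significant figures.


k = A * exp(-Ea/(R*T))
k = 1e+08 * exp(-54000 / (8.314 * 514))
k = 1e+08 * exp(-12.63632)
k = 3.25e+02


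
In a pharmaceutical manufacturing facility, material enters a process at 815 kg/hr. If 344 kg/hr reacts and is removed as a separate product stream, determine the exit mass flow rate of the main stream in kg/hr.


Steady-state mass balance on the main outlet: F_out = F_in - F_removed
F_out = 815 - 344
F_out = 471 kg/hr


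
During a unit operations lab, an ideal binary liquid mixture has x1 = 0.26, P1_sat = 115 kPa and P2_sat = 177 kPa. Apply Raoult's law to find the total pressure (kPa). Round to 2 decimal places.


P = x1*P1_sat + x2*P2_sat
x2 = 1 - x1 = 1 - 0.26 = 0.74
P = 0.26*115 + 0.74*177
P = 29.9 + 130.98
P = 160.88 kPa


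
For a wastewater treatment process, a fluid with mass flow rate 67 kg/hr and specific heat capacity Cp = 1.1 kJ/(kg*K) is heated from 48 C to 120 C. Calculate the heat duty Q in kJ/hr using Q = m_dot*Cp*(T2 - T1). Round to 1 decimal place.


Q = m_dot * Cp * (T2 - T1)
Q = 67 * 1.1 * (120 - 48)
Q = 67 * 1.1 * 72
Q = 5306.4 kJ/hr


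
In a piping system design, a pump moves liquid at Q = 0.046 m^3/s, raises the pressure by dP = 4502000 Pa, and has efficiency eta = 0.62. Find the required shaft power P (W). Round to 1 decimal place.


P = Q * dP / eta
P = 0.046 * 4502000 / 0.62
P = 207092.0 / 0.62
P = 334019.4 W


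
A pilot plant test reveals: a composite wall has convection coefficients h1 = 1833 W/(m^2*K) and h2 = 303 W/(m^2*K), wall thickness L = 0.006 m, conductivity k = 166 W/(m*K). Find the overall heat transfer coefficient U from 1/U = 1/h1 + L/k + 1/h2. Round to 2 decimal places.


1/U = 1/h1 + L/k + 1/h2
1/U = 1/1833 + 0.006/166 + 1/303
1/U = 0.0005455537 + 3.61446e-05 + 0.00330033
1/U = 0.0038820283
U = 257.60 W/(m^2*K)


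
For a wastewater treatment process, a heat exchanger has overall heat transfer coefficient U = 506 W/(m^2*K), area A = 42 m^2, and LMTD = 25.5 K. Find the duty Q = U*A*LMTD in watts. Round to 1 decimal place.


Q = U * A * LMTD
Q = 506 * 42 * 25.5
Q = 541926.0 W


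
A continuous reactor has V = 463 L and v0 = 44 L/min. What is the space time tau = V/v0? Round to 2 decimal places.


tau = V / v0
tau = 463 / 44
tau = 10.52 min


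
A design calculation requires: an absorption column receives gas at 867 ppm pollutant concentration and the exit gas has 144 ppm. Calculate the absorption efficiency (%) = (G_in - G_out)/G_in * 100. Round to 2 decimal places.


Efficiency = (G_in - G_out) / G_in * 100%
Efficiency = (867 - 144) / 867 * 100
Efficiency = 723 / 867 * 100
Efficiency = 83.39%


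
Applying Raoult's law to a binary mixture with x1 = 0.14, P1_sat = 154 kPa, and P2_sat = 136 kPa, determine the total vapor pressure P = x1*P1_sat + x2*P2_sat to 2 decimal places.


P = x1*P1_sat + x2*P2_sat
x2 = 1 - x1 = 1 - 0.14 = 0.86
P = 0.14*154 + 0.86*136
P = 21.56 + 116.96
P = 138.52 kPa


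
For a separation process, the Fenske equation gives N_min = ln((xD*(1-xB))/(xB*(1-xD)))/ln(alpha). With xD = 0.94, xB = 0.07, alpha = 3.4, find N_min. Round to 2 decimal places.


N_min = ln((xD*(1-xB))/(xB*(1-xD))) / ln(alpha)
Numerator inside ln: 0.8742 / 0.0042 = 208.142857
ln(208.142857) = 5.338225
ln(alpha) = ln(3.4) = 1.223775
N_min = 5.338225 / 1.223775 = 4.36


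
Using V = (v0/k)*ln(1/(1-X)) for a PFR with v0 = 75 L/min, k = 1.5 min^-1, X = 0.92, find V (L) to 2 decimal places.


V = (v0/k) * ln(1/(1-X))
V = (75/1.5) * ln(1/(1-0.92))
V = 50.0 * ln(12.5)
V = 50.0 * 2.525729
V = 126.29 L


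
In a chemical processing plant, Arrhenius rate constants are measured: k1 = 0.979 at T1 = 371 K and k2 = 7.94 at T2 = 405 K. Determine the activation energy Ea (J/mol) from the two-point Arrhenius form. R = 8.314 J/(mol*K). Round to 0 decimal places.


Ea = R * ln(k2/k1) / (1/T1 - 1/T2)
ln(k2/k1) = ln(7.94/0.979) = 2.0931369
1/T1 - 1/T2 = 1/371 - 1/405 = 0.000226281987
Ea = 8.314 * 2.0931369 / 0.000226281987
Ea = 76906 J/mol


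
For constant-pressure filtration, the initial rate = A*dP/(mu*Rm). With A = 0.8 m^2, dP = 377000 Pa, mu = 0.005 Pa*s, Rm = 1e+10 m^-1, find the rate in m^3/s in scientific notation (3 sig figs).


rate = A * dP / (mu * Rm)
rate = 0.8 * 377000 / (0.005 * 1e+10)
rate = 301600.0 / 5.000e+07
rate = 6.03e-03 m^3/s


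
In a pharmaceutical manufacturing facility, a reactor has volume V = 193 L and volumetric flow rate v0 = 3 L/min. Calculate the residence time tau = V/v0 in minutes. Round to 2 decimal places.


tau = V / v0
tau = 193 / 3
tau = 64.33 min


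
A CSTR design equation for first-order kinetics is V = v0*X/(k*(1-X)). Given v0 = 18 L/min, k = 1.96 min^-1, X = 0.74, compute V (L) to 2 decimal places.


V = v0 * X / (k * (1 - X))
V = 18 * 0.74 / (1.96 * (1 - 0.74))
V = 13.32 / (1.96 * 0.26)
V = 13.32 / 0.5096
V = 26.14 L


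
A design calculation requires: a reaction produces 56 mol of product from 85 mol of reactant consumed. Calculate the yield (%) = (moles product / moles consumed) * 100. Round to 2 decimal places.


Yield = (moles product / moles consumed) * 100%
Yield = (56 / 85) * 100
Yield = 0.6588 * 100
Yield = 65.88%


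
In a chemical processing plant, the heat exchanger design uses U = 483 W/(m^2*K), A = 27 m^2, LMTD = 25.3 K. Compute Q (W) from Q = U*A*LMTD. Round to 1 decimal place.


Q = U * A * LMTD
Q = 483 * 27 * 25.3
Q = 329937.3 W


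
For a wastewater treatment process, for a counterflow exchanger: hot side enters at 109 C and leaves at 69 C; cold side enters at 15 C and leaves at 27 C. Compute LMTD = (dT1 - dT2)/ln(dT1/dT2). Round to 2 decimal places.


dT1 = Th_in - Tc_out = 109 - 27 = 82
dT2 = Th_out - Tc_in = 69 - 15 = 54
LMTD = (dT1 - dT2) / ln(dT1/dT2)
LMTD = (82 - 54) / ln(82/54)
LMTD = 67.03 K


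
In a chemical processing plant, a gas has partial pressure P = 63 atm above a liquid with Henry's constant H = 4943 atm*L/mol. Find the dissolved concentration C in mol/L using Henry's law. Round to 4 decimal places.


C = P / H
C = 63 / 4943
C = 0.0127 mol/L


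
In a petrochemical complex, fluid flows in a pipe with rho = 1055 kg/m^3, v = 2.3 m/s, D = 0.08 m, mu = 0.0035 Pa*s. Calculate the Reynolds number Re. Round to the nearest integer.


Re = rho * v * D / mu
Re = 1055 * 2.3 * 0.08 / 0.0035
Re = 194.12 / 0.0035
Re = 55463


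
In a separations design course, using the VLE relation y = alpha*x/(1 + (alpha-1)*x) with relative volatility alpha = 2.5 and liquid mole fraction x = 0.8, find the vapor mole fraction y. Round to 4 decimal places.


y = alpha*x / (1 + (alpha-1)*x)
y = 2.5*0.8 / (1 + (2.5-1)*0.8)
y = 2.0 / (1 + 1.2)
y = 2.0 / 2.2
y = 0.9091


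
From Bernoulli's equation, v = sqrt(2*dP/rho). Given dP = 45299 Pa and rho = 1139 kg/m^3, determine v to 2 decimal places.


v = sqrt(2*dP/rho)
v = sqrt(2*45299/1139)
v = sqrt(79.541703)
v = 8.92 m/s


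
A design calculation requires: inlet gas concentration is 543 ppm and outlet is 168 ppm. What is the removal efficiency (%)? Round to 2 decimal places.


Efficiency = (G_in - G_out) / G_in * 100%
Efficiency = (543 - 168) / 543 * 100
Efficiency = 375 / 543 * 100
Efficiency = 69.06%


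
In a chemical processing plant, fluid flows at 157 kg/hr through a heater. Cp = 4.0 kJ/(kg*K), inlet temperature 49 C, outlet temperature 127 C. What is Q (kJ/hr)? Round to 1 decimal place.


Q = m_dot * Cp * (T2 - T1)
Q = 157 * 4.0 * (127 - 49)
Q = 157 * 4.0 * 78
Q = 48984.0 kJ/hr


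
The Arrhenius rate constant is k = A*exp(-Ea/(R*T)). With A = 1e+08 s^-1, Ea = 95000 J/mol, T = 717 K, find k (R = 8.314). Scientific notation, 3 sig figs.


k = A * exp(-Ea/(R*T))
k = 1e+08 * exp(-95000 / (8.314 * 717))
k = 1e+08 * exp(-15.936554)
k = 1.20e+01


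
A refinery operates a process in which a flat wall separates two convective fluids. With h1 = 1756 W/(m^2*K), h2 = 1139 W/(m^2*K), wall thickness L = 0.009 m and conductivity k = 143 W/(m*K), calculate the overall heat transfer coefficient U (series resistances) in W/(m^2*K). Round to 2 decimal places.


1/U = 1/h1 + L/k + 1/h2
1/U = 1/1756 + 0.009/143 + 1/1139
1/U = 0.0005694761 + 6.29371e-05 + 0.0008779631
1/U = 0.0015103763
U = 662.09 W/(m^2*K)
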